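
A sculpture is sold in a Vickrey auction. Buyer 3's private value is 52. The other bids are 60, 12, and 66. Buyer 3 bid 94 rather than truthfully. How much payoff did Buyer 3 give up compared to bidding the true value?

Regret: 14.

The highest competing bid is 66.
Bidding truthfully at 52: the top bid is 66 (a rival), so Buyer 3 loses. Payoff = 0.
Bidding 94: Buyer 3 has the top bid, wins, and pays the second-highest bid 66. Payoff = 52 − 66 = -14.
Regret = truthful payoff − actual payoff = 0 − -14 = 14.
Deviating from a truthful bid can only lose payoff in a second-price auction — never gain.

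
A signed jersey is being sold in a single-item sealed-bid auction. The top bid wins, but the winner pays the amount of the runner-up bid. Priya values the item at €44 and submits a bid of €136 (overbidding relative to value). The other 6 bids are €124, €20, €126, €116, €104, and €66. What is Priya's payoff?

Highest competing bid: €126.
Priya's bid €136 is the highest overall, so Priya wins and pays the second-highest bid, €126.
Payoff = value − price = €44 − €126 = -€82.
Overbidding won the item at a price above value — truthful bidding would have avoided this loss.

Payoff = -€82.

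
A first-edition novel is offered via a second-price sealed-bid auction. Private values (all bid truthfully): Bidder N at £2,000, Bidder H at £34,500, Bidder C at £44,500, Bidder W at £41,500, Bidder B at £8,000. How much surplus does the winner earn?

£3,000

Ranking the bids: Bidder C £44,500; Bidder W £41,500; Bidder H £34,500; Bidder B £8,000; Bidder N £2,000.
Bidder C wins with the top bid and pays the second-highest, £41,500.
Surplus = £44,500 − £41,500 = £3,000.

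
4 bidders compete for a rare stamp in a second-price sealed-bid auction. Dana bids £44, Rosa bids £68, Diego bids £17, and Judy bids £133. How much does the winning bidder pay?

Price paid: £68.

Bids in descending order: Judy £133; Rosa £68; Dana £44; Diego £17.
Judy has the highest bid, so Judy wins.
The second-highest bid is £68, so that is what Judy pays.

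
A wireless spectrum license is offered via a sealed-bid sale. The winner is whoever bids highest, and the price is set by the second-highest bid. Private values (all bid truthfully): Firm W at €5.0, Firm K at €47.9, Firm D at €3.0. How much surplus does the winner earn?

Ranking the bids: Firm K €47.9 > Firm W €5.0 > Firm D €3.0.
Firm K wins with the top bid and pays the second-highest, €5.0.
Surplus = €47.9 − €5.0 = €42.9.

Surplus = €42.9.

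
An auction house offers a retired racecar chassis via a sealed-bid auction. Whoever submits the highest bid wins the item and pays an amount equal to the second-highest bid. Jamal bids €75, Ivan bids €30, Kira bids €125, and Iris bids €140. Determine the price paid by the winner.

Bids in descending order: Iris €140, then Kira €125, then Jamal €75, then Ivan €30.
Iris has the highest bid, so Iris wins.
The second-highest bid is €125, so that is what Iris pays.

€125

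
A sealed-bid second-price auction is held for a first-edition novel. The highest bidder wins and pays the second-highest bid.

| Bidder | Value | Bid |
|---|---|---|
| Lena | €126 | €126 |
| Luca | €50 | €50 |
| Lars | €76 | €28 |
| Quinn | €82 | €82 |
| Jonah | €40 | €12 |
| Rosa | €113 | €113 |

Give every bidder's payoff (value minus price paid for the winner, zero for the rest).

Ordered from highest: Lena €126 > Rosa €113 > Quinn €82 > Luca €50 > Lars €28 > Jonah €12.
Lena has the top bid and wins; the price is the second-highest bid, €113.
Lena's payoff = €126 − €113 = €13. All other bidders lose, so their payoff is 0.

Payoffs: Lena €13, Luca €0, Lars €0, Quinn €0, Jonah €0, Rosa €0.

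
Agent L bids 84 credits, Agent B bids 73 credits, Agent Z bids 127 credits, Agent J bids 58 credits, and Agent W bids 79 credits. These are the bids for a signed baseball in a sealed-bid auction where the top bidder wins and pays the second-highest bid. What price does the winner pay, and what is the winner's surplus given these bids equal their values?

Price 84 credits; surplus 43 credits.

Ranking the bids: Agent Z 127 credits > Agent L 84 credits > Agent W 79 credits > Agent B 73 credits > Agent J 58 credits.
Agent Z is the highest bidder, so Agent Z wins.
Under the second-price rule, the price is the second-highest bid: 84 credits.
Surplus = 127 credits − 84 credits = 43 credits.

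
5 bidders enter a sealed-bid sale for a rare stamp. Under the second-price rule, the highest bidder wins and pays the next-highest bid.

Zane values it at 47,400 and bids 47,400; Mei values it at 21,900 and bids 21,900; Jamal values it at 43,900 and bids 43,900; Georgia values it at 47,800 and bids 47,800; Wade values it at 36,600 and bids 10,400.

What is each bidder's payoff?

Zane 0, Mei 0, Jamal 0, Georgia 400, Wade 0.

Ordered from highest: Georgia 47,800; Zane 47,400; Jamal 43,900; Mei 21,900; Wade 10,400.
Georgia has the top bid and wins; the price is the second-highest bid, 47,400.
Georgia's payoff = 47,800 − 47,400 = 400. All other bidders lose, so their payoff is 0.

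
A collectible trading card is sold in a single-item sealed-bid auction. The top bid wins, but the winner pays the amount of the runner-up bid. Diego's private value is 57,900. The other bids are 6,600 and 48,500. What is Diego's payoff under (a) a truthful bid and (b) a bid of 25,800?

The highest competing bid is 48,500.
Bidding truthfully at 57,900: Diego has the top bid, wins, and pays the second-highest bid 48,500. Payoff = 57,900 − 48,500 = 9,400.
Bidding 25,800: the top bid is 48,500 (a rival), so Diego loses. Payoff = 0.
Deviating from a truthful bid can only lose payoff in a second-price auction — never gain.

(a) 9,400  (b) 0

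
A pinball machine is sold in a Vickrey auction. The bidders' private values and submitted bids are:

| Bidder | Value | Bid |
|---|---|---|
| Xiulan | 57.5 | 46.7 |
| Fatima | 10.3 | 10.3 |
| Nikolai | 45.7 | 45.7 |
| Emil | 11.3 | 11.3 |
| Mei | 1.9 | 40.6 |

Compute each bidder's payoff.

Ranking the bids: Xiulan 46.7; Nikolai 45.7; Mei 40.6; Emil 11.3; Fatima 10.3.
Xiulan has the top bid and wins; the price is the second-highest bid, 45.7.
Xiulan's payoff = 57.5 − 45.7 = 11.8. All other bidders lose, so their payoff is 0.

Payoffs: Xiulan 11.8, Fatima 0.0, Nikolai 0.0, Emil 0.0, Mei 0.0.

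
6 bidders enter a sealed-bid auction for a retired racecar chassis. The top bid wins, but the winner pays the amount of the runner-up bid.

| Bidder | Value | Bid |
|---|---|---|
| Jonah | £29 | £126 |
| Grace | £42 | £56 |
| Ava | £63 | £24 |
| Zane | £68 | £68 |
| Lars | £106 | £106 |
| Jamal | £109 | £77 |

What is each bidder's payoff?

Payoffs: Jonah -£77, Grace £0, Ava £0, Zane £0, Lars £0, Jamal £0.

Bids in descending order: Jonah £126 > Lars £106 > Jamal £77 > Zane £68 > Grace £56 > Ava £24.
Jonah has the top bid and wins; the price is the second-highest bid, £106.
Jonah's payoff = £29 − £106 = -£77. All other bidders lose, so their payoff is 0.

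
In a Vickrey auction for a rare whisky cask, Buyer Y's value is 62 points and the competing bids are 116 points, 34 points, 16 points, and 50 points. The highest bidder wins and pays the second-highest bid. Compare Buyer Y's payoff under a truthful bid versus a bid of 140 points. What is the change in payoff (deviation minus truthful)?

The highest competing bid is 116 points.
Bidding truthfully at 62 points: the top bid is 116 points (a rival), so Buyer Y loses. Payoff = 0 points.
Bidding 140 points: Buyer Y has the top bid, wins, and pays the second-highest bid 116 points. Payoff = 62 points − 116 points = -54 points.
Change = -54 points − 0 points = -54 points.

-54 points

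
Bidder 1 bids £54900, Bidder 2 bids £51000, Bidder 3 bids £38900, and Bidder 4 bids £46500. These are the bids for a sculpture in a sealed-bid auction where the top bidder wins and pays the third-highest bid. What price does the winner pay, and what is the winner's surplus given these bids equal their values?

The winner pays £46500 for a surplus of £8400.

Ordered from highest: Bidder 1 £54900, then Bidder 2 £51000, then Bidder 4 £46500, then Bidder 3 £38900.
Bidder 1 is the highest bidder, so Bidder 1 wins.
Under the third-price rule, the price is the third-highest bid: £46500.
Surplus = £54900 − £46500 = £8400.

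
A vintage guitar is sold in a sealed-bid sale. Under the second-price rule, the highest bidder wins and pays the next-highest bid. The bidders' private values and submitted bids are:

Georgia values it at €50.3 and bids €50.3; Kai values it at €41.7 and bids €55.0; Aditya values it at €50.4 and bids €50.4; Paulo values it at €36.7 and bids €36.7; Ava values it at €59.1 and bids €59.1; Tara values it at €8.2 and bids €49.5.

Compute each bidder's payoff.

Georgia €0.0, Kai €0.0, Aditya €0.0, Paulo €0.0, Ava €4.1, Tara €0.0.

Sorted high to low: Ava €59.1, then Kai €55.0, then Aditya €50.4, then Georgia €50.3, then Tara €49.5, then Paulo €36.7.
Ava has the top bid and wins; the price is the second-highest bid, €55.0.
Ava's payoff = €59.1 − €55.0 = €4.1. All other bidders lose, so their payoff is 0.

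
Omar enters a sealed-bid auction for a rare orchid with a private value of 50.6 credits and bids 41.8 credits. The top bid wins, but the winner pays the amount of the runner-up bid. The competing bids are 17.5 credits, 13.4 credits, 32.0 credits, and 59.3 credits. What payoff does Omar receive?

Highest competing bid: 59.3 credits.
Omar's bid 41.8 credits is not the highest, so Omar loses, pays nothing, and earns zero payoff.

Payoff = 0.0 credits.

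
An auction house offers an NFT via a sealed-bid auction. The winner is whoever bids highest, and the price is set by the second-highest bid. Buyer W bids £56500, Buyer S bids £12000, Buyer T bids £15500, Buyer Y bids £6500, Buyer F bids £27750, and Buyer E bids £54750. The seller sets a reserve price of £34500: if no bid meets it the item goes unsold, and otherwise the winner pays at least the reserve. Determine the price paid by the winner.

The winner pays £54750.

Ranking the bids: Buyer W £56500; Buyer E £54750; Buyer F £27750; Buyer T £15500; Buyer S £12000; Buyer Y £6500.
Buyer W has the highest bid, so Buyer W wins.
The second-highest bid is £54750, which exceeds the reserve, so that sets the price.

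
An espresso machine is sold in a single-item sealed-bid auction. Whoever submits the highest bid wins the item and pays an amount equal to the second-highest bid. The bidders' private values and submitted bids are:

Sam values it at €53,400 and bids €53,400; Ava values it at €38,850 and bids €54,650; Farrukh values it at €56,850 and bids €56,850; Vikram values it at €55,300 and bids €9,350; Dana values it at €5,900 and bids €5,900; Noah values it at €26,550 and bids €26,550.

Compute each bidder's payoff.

Sam €0, Ava €0, Farrukh €2,200, Vikram €0, Dana €0, Noah €0.

Bids in descending order: Farrukh €56,850; Ava €54,650; Sam €53,400; Noah €26,550; Vikram €9,350; Dana €5,900.
Farrukh has the top bid and wins; the price is the second-highest bid, €54,650.
Farrukh's payoff = €56,850 − €54,650 = €2,200. All other bidders lose, so their payoff is 0.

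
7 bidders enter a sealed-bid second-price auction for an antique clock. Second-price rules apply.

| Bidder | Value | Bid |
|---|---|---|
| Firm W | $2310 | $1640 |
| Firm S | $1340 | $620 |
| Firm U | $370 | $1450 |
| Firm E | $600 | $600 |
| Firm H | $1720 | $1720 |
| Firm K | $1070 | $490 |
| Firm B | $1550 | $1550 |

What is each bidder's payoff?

Ranking the bids: Firm H $1720, then Firm W $1640, then Firm B $1550, then Firm U $1450, then Firm S $620, then Firm E $600, then Firm K $490.
Firm H has the top bid and wins; the price is the second-highest bid, $1640.
Firm H's payoff = $1720 − $1640 = $80. All other bidders lose, so their payoff is 0.

Firm W $0, Firm S $0, Firm U $0, Firm E $0, Firm H $80, Firm K $0, Firm B $0.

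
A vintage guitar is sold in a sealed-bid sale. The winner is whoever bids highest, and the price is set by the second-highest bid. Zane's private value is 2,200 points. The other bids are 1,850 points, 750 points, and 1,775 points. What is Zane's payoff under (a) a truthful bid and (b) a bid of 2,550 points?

The highest competing bid is 1,850 points.
Bidding truthfully at 2,200 points: Zane has the top bid, wins, and pays the second-highest bid 1,850 points. Payoff = 2,200 points − 1,850 points = 350 points.
Bidding 2,550 points: Zane has the top bid, wins, and pays the second-highest bid 1,850 points. Payoff = 2,200 points − 1,850 points = 350 points.
The bid only affects whether you win, not the price — here both bids land on the same side of the top rival bid, so the deviation is payoff-neutral.

(a) 350 points  (b) 350 points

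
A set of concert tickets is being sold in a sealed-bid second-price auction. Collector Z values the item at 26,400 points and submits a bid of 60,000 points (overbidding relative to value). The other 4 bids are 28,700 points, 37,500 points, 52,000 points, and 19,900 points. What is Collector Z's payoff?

Payoff = -25,600 points.

Highest competing bid: 52,000 points.
Collector Z's bid 60,000 points is the highest overall, so Collector Z wins and pays the second-highest bid, 52,000 points.
Payoff = value − price = 26,400 points − 52,000 points = -25,600 points.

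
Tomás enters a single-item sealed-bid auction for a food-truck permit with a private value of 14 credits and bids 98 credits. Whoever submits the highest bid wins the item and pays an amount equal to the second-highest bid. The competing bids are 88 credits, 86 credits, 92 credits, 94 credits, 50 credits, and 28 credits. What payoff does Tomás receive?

Highest competing bid: 94 credits.
Tomás's bid 98 credits is the highest overall, so Tomás wins and pays the second-highest bid, 94 credits.
Payoff = value − price = 14 credits − 94 credits = -80 credits.
Overbidding won the item at a price above value — truthful bidding would have avoided this loss.

Payoff = -80 credits.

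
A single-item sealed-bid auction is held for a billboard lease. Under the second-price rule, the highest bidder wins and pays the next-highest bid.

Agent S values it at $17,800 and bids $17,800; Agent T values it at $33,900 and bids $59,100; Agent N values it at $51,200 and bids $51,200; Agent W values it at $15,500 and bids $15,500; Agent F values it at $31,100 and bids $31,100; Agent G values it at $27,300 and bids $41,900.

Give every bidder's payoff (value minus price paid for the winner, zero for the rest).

Bids in descending order: Agent T $59,100, then Agent N $51,200, then Agent G $41,900, then Agent F $31,100, then Agent S $17,800, then Agent W $15,500.
Agent T has the top bid and wins; the price is the second-highest bid, $51,200.
Agent T's payoff = $33,900 − $51,200 = -$17,300. All other bidders lose, so their payoff is 0.

Agent S $0, Agent T -$17,300, Agent N $0, Agent W $0, Agent F $0, Agent G $0.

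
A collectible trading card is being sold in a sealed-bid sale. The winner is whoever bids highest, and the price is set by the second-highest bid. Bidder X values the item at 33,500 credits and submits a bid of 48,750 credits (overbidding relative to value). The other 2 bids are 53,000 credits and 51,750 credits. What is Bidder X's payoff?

Bidder X's payoff: 0 credits.

Highest competing bid: 53,000 credits.
Bidder X's bid 48,750 credits is not the highest, so Bidder X loses, pays nothing, and earns zero payoff.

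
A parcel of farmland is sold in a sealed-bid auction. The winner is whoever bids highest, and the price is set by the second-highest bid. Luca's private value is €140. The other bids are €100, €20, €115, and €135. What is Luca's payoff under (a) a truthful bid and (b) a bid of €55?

(a) €5  (b) €0

The highest competing bid is €135.
Bidding truthfully at €140: Luca has the top bid, wins, and pays the second-highest bid €135. Payoff = €140 − €135 = €5.
Bidding €55: the top bid is €135 (a rival), so Luca loses. Payoff = €0.
Deviating from a truthful bid can only lose payoff in a second-price auction — never gain.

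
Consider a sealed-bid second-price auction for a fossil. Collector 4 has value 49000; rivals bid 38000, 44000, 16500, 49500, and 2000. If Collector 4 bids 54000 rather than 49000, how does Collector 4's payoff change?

The highest competing bid is 49500.
Bidding truthfully at 49000: the top bid is 49500 (a rival), so Collector 4 loses. Payoff = 0.
Bidding 54000: Collector 4 has the top bid, wins, and pays the second-highest bid 49500. Payoff = 49000 − 49500 = -500.
Change = -500 − 0 = -500.
Deviating from a truthful bid can only lose payoff in a second-price auction — never gain.

Payoff change: -500.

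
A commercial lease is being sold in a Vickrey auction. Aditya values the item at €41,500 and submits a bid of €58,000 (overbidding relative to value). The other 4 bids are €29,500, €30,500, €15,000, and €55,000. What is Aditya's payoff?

-€13,500

Highest competing bid: €55,000.
Aditya's bid €58,000 is the highest overall, so Aditya wins and pays the second-highest bid, €55,000.
Payoff = value − price = €41,500 − €55,000 = -€13,500.
Overbidding won the item at a price above value — truthful bidding would have avoided this loss.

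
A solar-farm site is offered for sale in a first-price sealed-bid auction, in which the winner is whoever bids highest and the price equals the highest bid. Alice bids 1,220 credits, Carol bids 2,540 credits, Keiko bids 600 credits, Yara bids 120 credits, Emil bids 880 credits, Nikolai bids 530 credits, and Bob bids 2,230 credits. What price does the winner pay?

The winner pays 2,540 credits.

Sorted high to low: Carol 2,540 credits; Bob 2,230 credits; Alice 1,220 credits; Emil 880 credits; Keiko 600 credits; Nikolai 530 credits; Yara 120 credits.
Carol is the highest bidder, so Carol wins.
Under the first-price rule, the price is the highest bid: 2,540 credits.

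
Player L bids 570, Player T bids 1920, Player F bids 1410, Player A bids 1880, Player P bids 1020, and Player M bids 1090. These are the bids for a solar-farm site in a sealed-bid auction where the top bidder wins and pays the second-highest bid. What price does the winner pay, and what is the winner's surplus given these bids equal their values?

The winner pays 1880 for a surplus of 40.

Ordered from highest: Player T 1920; Player A 1880; Player F 1410; Player M 1090; Player P 1020; Player L 570.
Player T is the highest bidder, so Player T wins.
Under the second-price rule, the price is the second-highest bid: 1880.
Surplus = 1920 − 1880 = 40.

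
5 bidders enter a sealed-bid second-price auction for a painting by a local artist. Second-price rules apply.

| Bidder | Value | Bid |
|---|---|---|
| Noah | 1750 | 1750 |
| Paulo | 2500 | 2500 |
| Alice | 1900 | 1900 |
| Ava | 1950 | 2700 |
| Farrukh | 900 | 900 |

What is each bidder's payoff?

Ranking the bids: Ava 2700, then Paulo 2500, then Alice 1900, then Noah 1750, then Farrukh 900.
Ava has the top bid and wins; the price is the second-highest bid, 2500.
Ava's payoff = 1950 − 2500 = -550. All other bidders lose, so their payoff is 0.

Payoffs: Noah 0, Paulo 0, Alice 0, Ava -550, Farrukh 0.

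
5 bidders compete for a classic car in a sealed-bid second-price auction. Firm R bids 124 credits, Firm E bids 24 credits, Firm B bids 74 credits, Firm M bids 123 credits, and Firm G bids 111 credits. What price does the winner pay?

Ordered from highest: Firm R 124 credits, then Firm M 123 credits, then Firm G 111 credits, then Firm B 74 credits, then Firm E 24 credits.
Firm R has the highest bid, so Firm R wins.
The second-highest bid is 123 credits, so that is what Firm R pays.

Price paid: 123 credits.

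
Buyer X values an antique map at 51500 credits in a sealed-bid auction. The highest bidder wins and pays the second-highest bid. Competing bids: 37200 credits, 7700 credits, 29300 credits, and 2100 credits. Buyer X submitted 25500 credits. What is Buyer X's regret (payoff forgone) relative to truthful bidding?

The highest competing bid is 37200 credits.
Bidding truthfully at 51500 credits: Buyer X has the top bid, wins, and pays the second-highest bid 37200 credits. Payoff = 51500 credits − 37200 credits = 14300 credits.
Bidding 25500 credits: the top bid is 37200 credits (a rival), so Buyer X loses. Payoff = 0 credits.
Regret = truthful payoff − actual payoff = 14300 credits − 0 credits = 14300 credits.

14300 credits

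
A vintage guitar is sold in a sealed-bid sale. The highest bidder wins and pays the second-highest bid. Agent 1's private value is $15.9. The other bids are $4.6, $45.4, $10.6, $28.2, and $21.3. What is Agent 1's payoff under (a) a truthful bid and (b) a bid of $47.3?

(a) $0.0  (b) -$29.5

The highest competing bid is $45.4.
Bidding truthfully at $15.9: the top bid is $45.4 (a rival), so Agent 1 loses. Payoff = $0.0.
Bidding $47.3: Agent 1 has the top bid, wins, and pays the second-highest bid $45.4. Payoff = $15.9 − $45.4 = -$29.5.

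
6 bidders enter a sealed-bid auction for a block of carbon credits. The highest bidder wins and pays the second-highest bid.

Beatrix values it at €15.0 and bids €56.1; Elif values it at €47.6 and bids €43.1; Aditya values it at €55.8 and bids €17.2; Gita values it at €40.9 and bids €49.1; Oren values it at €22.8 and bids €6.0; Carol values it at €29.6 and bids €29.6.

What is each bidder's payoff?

Payoffs: Beatrix -€34.1, Elif €0.0, Aditya €0.0, Gita €0.0, Oren €0.0, Carol €0.0.

Ordered from highest: Beatrix €56.1; Gita €49.1; Elif €43.1; Carol €29.6; Aditya €17.2; Oren €6.0.
Beatrix has the top bid and wins; the price is the second-highest bid, €49.1.
Beatrix's payoff = €15.0 − €49.1 = -€34.1. All other bidders lose, so their payoff is 0.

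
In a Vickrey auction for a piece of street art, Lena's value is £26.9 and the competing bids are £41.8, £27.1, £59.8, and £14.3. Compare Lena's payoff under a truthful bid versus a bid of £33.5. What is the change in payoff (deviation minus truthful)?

The highest competing bid is £59.8.
Bidding truthfully at £26.9: the top bid is £59.8 (a rival), so Lena loses. Payoff = £0.0.
Bidding £33.5: the top bid is £59.8 (a rival), so Lena loses. Payoff = £0.0.
Change = £0.0 − £0.0 = £0.0.
The bid only affects whether you win, not the price — here both bids land on the same side of the top rival bid, so the deviation is payoff-neutral.

Change in payoff: £0.0.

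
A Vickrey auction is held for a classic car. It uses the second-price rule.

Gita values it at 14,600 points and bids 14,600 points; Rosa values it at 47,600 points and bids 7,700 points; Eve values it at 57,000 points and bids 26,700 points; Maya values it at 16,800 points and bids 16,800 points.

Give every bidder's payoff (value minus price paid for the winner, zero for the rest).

Ranking the bids: Eve 26,700 points > Maya 16,800 points > Gita 14,600 points > Rosa 7,700 points.
Eve has the top bid and wins; the price is the second-highest bid, 16,800 points.
Eve's payoff = 57,000 points − 16,800 points = 40,200 points. All other bidders lose, so their payoff is 0.

Payoffs: Gita 0 points, Rosa 0 points, Eve 40,200 points, Maya 0 points.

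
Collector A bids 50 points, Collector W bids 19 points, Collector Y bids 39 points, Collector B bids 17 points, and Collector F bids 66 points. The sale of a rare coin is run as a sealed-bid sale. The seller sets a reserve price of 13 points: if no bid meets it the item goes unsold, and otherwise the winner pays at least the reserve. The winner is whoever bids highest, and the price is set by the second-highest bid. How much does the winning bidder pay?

The winner pays 50 points.

Bids in descending order: Collector F 66 points, then Collector A 50 points, then Collector Y 39 points, then Collector W 19 points, then Collector B 17 points.
Collector F has the highest bid, so Collector F wins.
The second-highest bid is 50 points, which exceeds the reserve, so that sets the price.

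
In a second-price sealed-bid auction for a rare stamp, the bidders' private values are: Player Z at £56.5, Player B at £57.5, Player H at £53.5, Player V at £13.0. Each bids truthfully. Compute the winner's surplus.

Winner's surplus: £1.0.

Ordered from highest: Player B £57.5, then Player Z £56.5, then Player H £53.5, then Player V £13.0.
Player B wins with the top bid and pays the second-highest, £56.5.
Surplus = £57.5 − £56.5 = £1.0.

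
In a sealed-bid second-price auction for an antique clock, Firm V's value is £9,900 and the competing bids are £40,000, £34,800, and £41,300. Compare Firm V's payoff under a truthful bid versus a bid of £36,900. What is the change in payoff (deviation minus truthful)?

The highest competing bid is £41,300.
Bidding truthfully at £9,900: the top bid is £41,300 (a rival), so Firm V loses. Payoff = £0.
Bidding £36,900: the top bid is £41,300 (a rival), so Firm V loses. Payoff = £0.
Change = £0 − £0 = £0.

£0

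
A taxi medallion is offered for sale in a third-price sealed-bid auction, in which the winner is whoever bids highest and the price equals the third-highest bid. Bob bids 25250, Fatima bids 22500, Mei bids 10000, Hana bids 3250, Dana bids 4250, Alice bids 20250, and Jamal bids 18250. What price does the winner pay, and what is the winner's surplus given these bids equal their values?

The winner pays 20250 for a surplus of 5000.

Sorted high to low: Bob 25250 > Fatima 22500 > Alice 20250 > Jamal 18250 > Mei 10000 > Dana 4250 > Hana 3250.
Bob is the highest bidder, so Bob wins.
Under the third-price rule, the price is the third-highest bid: 20250.
Surplus = 25250 − 20250 = 5000.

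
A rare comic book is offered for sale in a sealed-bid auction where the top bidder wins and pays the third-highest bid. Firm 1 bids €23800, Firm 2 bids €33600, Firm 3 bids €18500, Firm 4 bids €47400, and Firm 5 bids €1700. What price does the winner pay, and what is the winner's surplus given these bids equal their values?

The winner pays €23800 for a surplus of €23600.

Sorted high to low: Firm 4 €47400; Firm 2 €33600; Firm 1 €23800; Firm 3 €18500; Firm 5 €1700.
Firm 4 is the highest bidder, so Firm 4 wins.
Under the third-price rule, the price is the third-highest bid: €23800.
Surplus = €47400 − €23800 = €23600.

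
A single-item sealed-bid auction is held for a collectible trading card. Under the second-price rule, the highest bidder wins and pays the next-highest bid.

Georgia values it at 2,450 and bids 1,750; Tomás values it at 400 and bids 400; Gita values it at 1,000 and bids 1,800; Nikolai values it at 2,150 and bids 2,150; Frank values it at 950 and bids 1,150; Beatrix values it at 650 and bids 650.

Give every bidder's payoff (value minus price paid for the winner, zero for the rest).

Sorted high to low: Nikolai 2,150, then Gita 1,800, then Georgia 1,750, then Frank 1,150, then Beatrix 650, then Tomás 400.
Nikolai has the top bid and wins; the price is the second-highest bid, 1,800.
Nikolai's payoff = 2,150 − 1,800 = 350. All other bidders lose, so their payoff is 0.

Georgia 0, Tomás 0, Gita 0, Nikolai 350, Frank 0, Beatrix 0.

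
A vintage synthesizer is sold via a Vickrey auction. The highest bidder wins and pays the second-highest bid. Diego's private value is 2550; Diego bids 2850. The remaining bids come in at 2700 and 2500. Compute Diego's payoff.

Highest competing bid: 2700.
Diego's bid 2850 is the highest overall, so Diego wins and pays the second-highest bid, 2700.
Payoff = value − price = 2550 − 2700 = -150.

Diego's payoff: -150.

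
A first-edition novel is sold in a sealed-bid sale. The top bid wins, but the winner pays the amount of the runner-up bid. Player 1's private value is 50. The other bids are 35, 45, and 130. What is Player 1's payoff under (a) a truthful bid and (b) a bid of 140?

The highest competing bid is 130.
Bidding truthfully at 50: the top bid is 130 (a rival), so Player 1 loses. Payoff = 0.
Bidding 140: Player 1 has the top bid, wins, and pays the second-highest bid 130. Payoff = 50 − 130 = -80.

(a) 0  (b) -80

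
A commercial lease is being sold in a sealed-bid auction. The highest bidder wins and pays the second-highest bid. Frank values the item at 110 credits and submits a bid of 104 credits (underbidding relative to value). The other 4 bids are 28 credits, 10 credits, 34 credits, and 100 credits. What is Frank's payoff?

Frank's payoff: 10 credits.

Highest competing bid: 100 credits.
Frank's bid 104 credits is the highest overall, so Frank wins and pays the second-highest bid, 100 credits.
Payoff = value − price = 110 credits − 100 credits = 10 credits.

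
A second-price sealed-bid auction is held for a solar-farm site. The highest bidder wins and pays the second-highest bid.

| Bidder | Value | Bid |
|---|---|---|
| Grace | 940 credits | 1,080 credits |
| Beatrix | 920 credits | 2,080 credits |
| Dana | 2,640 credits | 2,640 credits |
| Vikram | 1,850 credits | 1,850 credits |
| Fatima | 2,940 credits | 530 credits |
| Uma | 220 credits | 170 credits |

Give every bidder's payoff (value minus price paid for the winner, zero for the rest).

Sorted high to low: Dana 2,640 credits > Beatrix 2,080 credits > Vikram 1,850 credits > Grace 1,080 credits > Fatima 530 credits > Uma 170 credits.
Dana has the top bid and wins; the price is the second-highest bid, 2,080 credits.
Dana's payoff = 2,640 credits − 2,080 credits = 560 credits. All other bidders lose, so their payoff is 0.

Grace 0 credits, Beatrix 0 credits, Dana 560 credits, Vikram 0 credits, Fatima 0 credits, Uma 0 credits.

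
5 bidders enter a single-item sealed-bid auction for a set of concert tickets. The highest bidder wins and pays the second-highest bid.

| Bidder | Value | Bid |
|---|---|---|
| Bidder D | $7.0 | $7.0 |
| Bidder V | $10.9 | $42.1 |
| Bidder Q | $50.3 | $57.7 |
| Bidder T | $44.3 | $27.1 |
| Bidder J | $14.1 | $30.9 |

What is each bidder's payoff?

Ranking the bids: Bidder Q $57.7, then Bidder V $42.1, then Bidder J $30.9, then Bidder T $27.1, then Bidder D $7.0.
Bidder Q has the top bid and wins; the price is the second-highest bid, $42.1.
Bidder Q's payoff = $50.3 − $42.1 = $8.2. All other bidders lose, so their payoff is 0.

Bidder D $0.0, Bidder V $0.0, Bidder Q $8.2, Bidder T $0.0, Bidder J $0.0.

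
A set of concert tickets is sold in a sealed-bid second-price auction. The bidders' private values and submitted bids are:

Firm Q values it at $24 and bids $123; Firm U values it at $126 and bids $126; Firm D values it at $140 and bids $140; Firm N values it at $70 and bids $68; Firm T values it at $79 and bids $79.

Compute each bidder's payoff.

Payoffs: Firm Q $0, Firm U $0, Firm D $14, Firm N $0, Firm T $0.

Sorted high to low: Firm D $140, then Firm U $126, then Firm Q $123, then Firm T $79, then Firm N $68.
Firm D has the top bid and wins; the price is the second-highest bid, $126.
Firm D's payoff = $140 − $126 = $14. All other bidders lose, so their payoff is 0.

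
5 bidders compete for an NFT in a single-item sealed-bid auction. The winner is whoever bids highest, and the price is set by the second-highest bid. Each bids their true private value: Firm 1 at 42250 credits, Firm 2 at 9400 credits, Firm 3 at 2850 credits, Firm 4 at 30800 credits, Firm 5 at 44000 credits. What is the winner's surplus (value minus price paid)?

Ranking the bids: Firm 5 44000 credits; Firm 1 42250 credits; Firm 4 30800 credits; Firm 2 9400 credits; Firm 3 2850 credits.
Firm 5 wins with the top bid and pays the second-highest, 42250 credits.
Surplus = 44000 credits − 42250 credits = 1750 credits.

1750 credits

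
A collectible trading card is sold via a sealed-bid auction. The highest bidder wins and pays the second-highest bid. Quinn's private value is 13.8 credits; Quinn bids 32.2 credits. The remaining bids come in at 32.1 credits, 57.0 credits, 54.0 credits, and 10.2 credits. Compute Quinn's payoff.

Quinn's payoff: 0.0 credits.

Highest competing bid: 57.0 credits.
Quinn's bid 32.2 credits is not the highest, so Quinn loses, pays nothing, and earns zero payoff.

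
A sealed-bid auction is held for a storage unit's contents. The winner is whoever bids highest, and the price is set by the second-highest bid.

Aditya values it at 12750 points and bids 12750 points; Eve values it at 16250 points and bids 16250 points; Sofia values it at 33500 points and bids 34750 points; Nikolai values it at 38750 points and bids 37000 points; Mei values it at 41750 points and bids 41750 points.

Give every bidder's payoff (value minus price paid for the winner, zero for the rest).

Ranking the bids: Mei 41750 points, then Nikolai 37000 points, then Sofia 34750 points, then Eve 16250 points, then Aditya 12750 points.
Mei has the top bid and wins; the price is the second-highest bid, 37000 points.
Mei's payoff = 41750 points − 37000 points = 4750 points. All other bidders lose, so their payoff is 0.

Aditya 0 points, Eve 0 points, Sofia 0 points, Nikolai 0 points, Mei 4750 points.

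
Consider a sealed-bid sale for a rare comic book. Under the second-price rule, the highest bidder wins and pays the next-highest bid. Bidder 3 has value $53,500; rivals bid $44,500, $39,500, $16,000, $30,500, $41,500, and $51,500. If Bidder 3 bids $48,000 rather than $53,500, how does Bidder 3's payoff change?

Payoff change: -$2,000.

The highest competing bid is $51,500.
Bidding truthfully at $53,500: Bidder 3 has the top bid, wins, and pays the second-highest bid $51,500. Payoff = $53,500 − $51,500 = $2,000.
Bidding $48,000: the top bid is $51,500 (a rival), so Bidder 3 loses. Payoff = $0.
Change = $0 − $2,000 = -$2,000.
Deviating from a truthful bid can only lose payoff in a second-price auction — never gain.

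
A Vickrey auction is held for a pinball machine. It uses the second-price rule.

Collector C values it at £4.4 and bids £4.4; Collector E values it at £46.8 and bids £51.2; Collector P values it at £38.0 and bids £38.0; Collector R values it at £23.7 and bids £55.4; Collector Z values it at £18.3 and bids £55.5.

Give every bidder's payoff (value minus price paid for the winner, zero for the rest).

Collector C £0.0, Collector E £0.0, Collector P £0.0, Collector R £0.0, Collector Z -£37.1.

Ranking the bids: Collector Z £55.5 > Collector R £55.4 > Collector E £51.2 > Collector P £38.0 > Collector C £4.4.
Collector Z has the top bid and wins; the price is the second-highest bid, £55.4.
Collector Z's payoff = £18.3 − £55.4 = -£37.1. All other bidders lose, so their payoff is 0.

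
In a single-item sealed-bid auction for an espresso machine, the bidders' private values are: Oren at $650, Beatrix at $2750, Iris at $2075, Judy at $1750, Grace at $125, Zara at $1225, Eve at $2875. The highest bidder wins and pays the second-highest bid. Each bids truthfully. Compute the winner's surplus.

Surplus = $125.

Ranking the bids: Eve $2875; Beatrix $2750; Iris $2075; Judy $1750; Zara $1225; Oren $650; Grace $125.
Eve wins with the top bid and pays the second-highest, $2750.
Surplus = $2875 − $2750 = $125.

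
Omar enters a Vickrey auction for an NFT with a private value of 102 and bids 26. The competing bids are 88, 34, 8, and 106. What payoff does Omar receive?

0

Highest competing bid: 106.
Omar's bid 26 is not the highest, so Omar loses, pays nothing, and earns zero payoff.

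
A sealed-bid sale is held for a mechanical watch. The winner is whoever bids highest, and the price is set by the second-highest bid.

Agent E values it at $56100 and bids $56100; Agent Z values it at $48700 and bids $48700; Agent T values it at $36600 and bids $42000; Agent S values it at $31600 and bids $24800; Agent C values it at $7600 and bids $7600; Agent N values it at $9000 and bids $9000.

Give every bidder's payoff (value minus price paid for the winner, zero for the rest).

Bids in descending order: Agent E $56100 > Agent Z $48700 > Agent T $42000 > Agent S $24800 > Agent N $9000 > Agent C $7600.
Agent E has the top bid and wins; the price is the second-highest bid, $48700.
Agent E's payoff = $56100 − $48700 = $7400. All other bidders lose, so their payoff is 0.

Payoffs: Agent E $7400, Agent Z $0, Agent T $0, Agent S $0, Agent C $0, Agent N $0.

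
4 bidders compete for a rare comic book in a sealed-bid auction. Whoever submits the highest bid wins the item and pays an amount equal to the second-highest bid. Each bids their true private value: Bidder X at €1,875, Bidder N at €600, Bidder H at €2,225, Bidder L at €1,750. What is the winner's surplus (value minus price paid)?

Winner's surplus: €350.

Ordered from highest: Bidder H €2,225; Bidder X €1,875; Bidder L €1,750; Bidder N €600.
Bidder H wins with the top bid and pays the second-highest, €1,875.
Surplus = €2,225 − €1,875 = €350.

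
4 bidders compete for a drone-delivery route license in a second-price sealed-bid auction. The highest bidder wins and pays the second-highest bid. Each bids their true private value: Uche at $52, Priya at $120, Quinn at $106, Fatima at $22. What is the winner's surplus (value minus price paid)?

$14

Bids in descending order: Priya $120, then Quinn $106, then Uche $52, then Fatima $22.
Priya wins with the top bid and pays the second-highest, $106.
Surplus = $120 − $106 = $14.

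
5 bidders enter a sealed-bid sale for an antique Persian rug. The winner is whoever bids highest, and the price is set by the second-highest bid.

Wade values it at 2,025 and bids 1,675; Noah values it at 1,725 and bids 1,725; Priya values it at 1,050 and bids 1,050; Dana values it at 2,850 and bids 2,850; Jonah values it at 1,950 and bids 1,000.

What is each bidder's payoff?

Payoffs: Wade 0, Noah 0, Priya 0, Dana 1,125, Jonah 0.

Sorted high to low: Dana 2,850 > Noah 1,725 > Wade 1,675 > Priya 1,050 > Jonah 1,000.
Dana has the top bid and wins; the price is the second-highest bid, 1,725.
Dana's payoff = 2,850 − 1,725 = 1,125. All other bidders lose, so their payoff is 0.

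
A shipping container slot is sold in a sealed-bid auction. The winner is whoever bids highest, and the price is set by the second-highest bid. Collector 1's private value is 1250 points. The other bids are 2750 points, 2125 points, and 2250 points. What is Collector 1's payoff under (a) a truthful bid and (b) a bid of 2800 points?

Truthful: 0 points; alternative: -1500 points.

The highest competing bid is 2750 points.
Bidding truthfully at 1250 points: the top bid is 2750 points (a rival), so Collector 1 loses. Payoff = 0 points.
Bidding 2800 points: Collector 1 has the top bid, wins, and pays the second-highest bid 2750 points. Payoff = 1250 points − 2750 points = -1500 points.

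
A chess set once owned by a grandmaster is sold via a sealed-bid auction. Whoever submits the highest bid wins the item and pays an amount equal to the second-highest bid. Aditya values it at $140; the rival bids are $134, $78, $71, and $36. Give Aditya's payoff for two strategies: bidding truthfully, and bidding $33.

Truthful: $6; alternative: $0.

The highest competing bid is $134.
Bidding truthfully at $140: Aditya has the top bid, wins, and pays the second-highest bid $134. Payoff = $140 − $134 = $6.
Bidding $33: the top bid is $134 (a rival), so Aditya loses. Payoff = $0.
Deviating from a truthful bid can only lose payoff in a second-price auction — never gain.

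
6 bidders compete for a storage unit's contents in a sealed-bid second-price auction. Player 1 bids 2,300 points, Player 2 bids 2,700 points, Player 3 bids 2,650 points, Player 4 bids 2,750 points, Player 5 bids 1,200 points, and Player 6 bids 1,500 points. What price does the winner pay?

Sorted high to low: Player 4 2,750 points; Player 2 2,700 points; Player 3 2,650 points; Player 1 2,300 points; Player 6 1,500 points; Player 5 1,200 points.
Player 4 has the highest bid, so Player 4 wins.
The second-highest bid is 2,700 points, so that is what Player 4 pays.

The winner pays 2,700 points.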